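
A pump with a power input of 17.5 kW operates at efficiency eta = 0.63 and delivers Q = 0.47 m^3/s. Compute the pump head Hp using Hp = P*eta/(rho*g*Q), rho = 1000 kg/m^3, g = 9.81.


Pump head formula: Hp = P * eta / (rho * g * Q).
Numerator: P * eta = 17.5 * 1000 * 0.63 = 11025.0 W.
Denominator: rho * g * Q = 1000 * 9.81 * 0.47 = 4610.7.
Hp = 11025.0 / 4610.7 = 2.39 m.

2.39


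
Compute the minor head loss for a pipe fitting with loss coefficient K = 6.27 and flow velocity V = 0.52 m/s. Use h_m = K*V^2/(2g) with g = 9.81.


Minor loss formula: h_m = K * V^2/(2g).
V^2 = 0.52^2 = 0.2704.
V^2/(2g) = 0.2704 / 19.62 = 0.0138 m.
h_m = 6.27 * 0.0138 = 0.0864 m.

0.0864


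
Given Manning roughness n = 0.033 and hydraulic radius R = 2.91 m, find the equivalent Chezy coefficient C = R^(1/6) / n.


The Chezy coefficient relates to Manning's n through C = R^(1/6) / n.
R^(1/6) = 2.91^(1/6) = 1.194856.
C = 1.194856 / 0.033 = 36.21 m^(1/2)/s.

36.21


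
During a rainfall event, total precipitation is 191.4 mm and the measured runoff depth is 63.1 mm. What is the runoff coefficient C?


The runoff coefficient C = runoff depth / rainfall depth.
C = 63.1 / 191.4
  = 0.3297.

0.3297


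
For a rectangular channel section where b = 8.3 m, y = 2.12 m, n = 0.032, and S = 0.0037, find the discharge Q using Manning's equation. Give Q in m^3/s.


For a rectangular channel, the cross-sectional area A = b * y = 8.3 * 2.12 = 17.6 m^2.
The wetted perimeter P = b + 2y = 8.3 + 2*2.12 = 12.54 m.
Hydraulic radius R = A/P = 17.6/12.54 = 1.4032 m.
Velocity V = (1/n)*R^(2/3)*S^(1/2) = (1/0.032)*1.4032^(2/3)*0.0037^(1/2) = 2.3825 m/s.
Discharge Q = A * V = 17.6 * 2.3825 = 41.922 m^3/s.

41.922


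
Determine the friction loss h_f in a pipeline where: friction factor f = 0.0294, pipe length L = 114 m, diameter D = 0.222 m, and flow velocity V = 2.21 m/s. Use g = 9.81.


Darcy-Weisbach equation: h_f = f * (L/D) * V^2/(2g).
f * L/D = 0.0294 * 114/0.222 = 15.0973.
V^2/(2g) = 2.21^2 / (2*9.81) = 4.8841 / 19.62 = 0.2489 m.
h_f = 15.0973 * 0.2489 = 3.758 m.

3.758


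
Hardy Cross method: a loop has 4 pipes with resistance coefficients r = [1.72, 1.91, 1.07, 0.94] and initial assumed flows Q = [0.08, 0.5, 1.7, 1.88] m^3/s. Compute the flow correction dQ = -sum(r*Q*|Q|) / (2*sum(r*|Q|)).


Numerator terms (r*Q*|Q|): 1.72*0.08*|0.08| = 0.011; 1.91*0.5*|0.5| = 0.4775; 1.07*1.7*|1.7| = 3.0923; 0.94*1.88*|1.88| = 3.3223.
Sum of numerator = 6.9031.
Denominator terms (r*|Q|): 1.72*|0.08| = 0.1376; 1.91*|0.5| = 0.955; 1.07*|1.7| = 1.819; 0.94*|1.88| = 1.7672.
2 * sum of denominator = 2 * 4.6788 = 9.3576.
dQ = -6.9031 / 9.3576 = -0.7377 m^3/s.

-0.7377


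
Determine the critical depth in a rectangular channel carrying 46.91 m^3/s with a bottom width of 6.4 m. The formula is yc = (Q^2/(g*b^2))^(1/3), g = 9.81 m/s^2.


Using yc = (Q^2 / (g * b^2))^(1/3):
Q^2 = 46.91^2 = 2200.55.
g * b^2 = 9.81 * 6.4^2 = 9.81 * 40.96 = 401.82.
Q^2 / (g*b^2) = 2200.55 / 401.82 = 5.4765.
yc = 5.4765^(1/3) = 1.7627 m.

1.7627


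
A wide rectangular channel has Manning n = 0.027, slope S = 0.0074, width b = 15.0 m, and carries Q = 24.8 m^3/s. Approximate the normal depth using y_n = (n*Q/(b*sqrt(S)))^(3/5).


We use the wide-channel approximation y_n = (n*Q/(b*sqrt(S)))^(3/5).
sqrt(S) = sqrt(0.0074) = 0.086023.
Numerator: n*Q = 0.027 * 24.8 = 0.6696.
Denominator: b*sqrt(S) = 15.0 * 0.086023 = 1.290345.
arg = 0.5189.
y_n = 0.5189^(3/5) = 0.6746 m.

0.6746


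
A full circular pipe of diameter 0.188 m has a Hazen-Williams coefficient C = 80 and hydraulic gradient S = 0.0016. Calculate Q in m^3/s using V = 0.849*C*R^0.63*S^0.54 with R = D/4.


For a full circular pipe, R = D/4 = 0.188/4 = 0.047 m.
V = 0.849 * 80 * 0.047^0.63 * 0.0016^0.54
  = 0.849 * 80 * 0.145687 * 0.030919
  = 0.3059 m/s.
Pipe area A = pi*D^2/4 = pi*0.188^2/4 = 0.0278 m^2.
Q = A * V = 0.0278 * 0.3059 = 0.0085 m^3/s.

0.0085


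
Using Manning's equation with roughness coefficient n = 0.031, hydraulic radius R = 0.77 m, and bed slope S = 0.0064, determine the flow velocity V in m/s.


Manning's equation gives V = (1/n) * R^(2/3) * S^(1/2).
First, compute R^(2/3) = 0.77^(2/3) = 0.8401.
Next, S^(1/2) = 0.0064^(1/2) = 0.08.
Then 1/n = 1/0.031 = 32.26.
V = 32.26 * 0.8401 * 0.08 = 2.168 m/s.

2.168


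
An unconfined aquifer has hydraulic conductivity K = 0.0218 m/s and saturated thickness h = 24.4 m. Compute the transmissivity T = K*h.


Transmissivity is defined as T = K * h.
T = 0.0218 * 24.4
  = 0.5319 m^2/s.

0.5319


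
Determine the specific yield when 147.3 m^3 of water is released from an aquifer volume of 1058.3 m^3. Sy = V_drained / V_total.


Specific yield Sy = Volume drained / Total volume.
Sy = 147.3 / 1058.3
   = 0.1392.

0.1392


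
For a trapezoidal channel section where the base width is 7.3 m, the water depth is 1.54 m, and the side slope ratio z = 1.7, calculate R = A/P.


For a trapezoidal section with side slope z:
A = (b + z*y)*y = (7.3 + 1.7*1.54)*1.54 = 15.274 m^2.
P = b + 2*y*sqrt(1 + z^2) = 7.3 + 2*1.54*sqrt(1 + 1.7^2) = 13.375 m.
R = A/P = 15.274 / 13.375 = 1.142 m.

1.142


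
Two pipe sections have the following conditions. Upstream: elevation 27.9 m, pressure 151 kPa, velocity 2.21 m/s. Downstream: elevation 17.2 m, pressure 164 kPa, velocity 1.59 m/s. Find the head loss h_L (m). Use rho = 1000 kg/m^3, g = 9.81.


Total head at each section: H = z + p/(rho*g) + V^2/(2g).
H1 = 27.9 + 151*1000/(1000*9.81) + 2.21^2/(2*9.81)
   = 27.9 + 15.392 + 0.2489
   = 43.541 m.
H2 = 17.2 + 164*1000/(1000*9.81) + 1.59^2/(2*9.81)
   = 17.2 + 16.718 + 0.1289
   = 34.046 m.
h_L = H1 - H2 = 43.541 - 34.046 = 9.495 m.

9.495


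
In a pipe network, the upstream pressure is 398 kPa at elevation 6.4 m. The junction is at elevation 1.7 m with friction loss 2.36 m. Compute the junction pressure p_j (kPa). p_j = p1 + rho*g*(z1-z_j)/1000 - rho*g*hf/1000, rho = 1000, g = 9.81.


Junction pressure: p_j = p1 + rho*g*(z1 - z_j)/1000 - rho*g*hf/1000.
Elevation term = 1000*9.81*(6.4 - 1.7)/1000 = 46.107 kPa.
Friction term = 1000*9.81*2.36/1000 = 23.152 kPa.
p_j = 398 + 46.107 - 23.152 = 420.96 kPa.

420.96


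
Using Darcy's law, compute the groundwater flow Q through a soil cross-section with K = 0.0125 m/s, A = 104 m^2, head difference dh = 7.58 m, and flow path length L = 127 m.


Darcy's law: Q = K * A * i, where i = dh/L.
Hydraulic gradient i = 7.58 / 127 = 0.059685.
Q = 0.0125 * 104 * 0.059685
  = 0.0776 m^3/s.

0.0776


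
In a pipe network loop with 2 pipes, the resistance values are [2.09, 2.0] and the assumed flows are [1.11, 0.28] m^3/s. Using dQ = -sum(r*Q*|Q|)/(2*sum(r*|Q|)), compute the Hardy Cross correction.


Numerator terms (r*Q*|Q|): 2.09*1.11*|1.11| = 2.5751; 2.0*0.28*|0.28| = 0.1568.
Sum of numerator = 2.7319.
Denominator terms (r*|Q|): 2.09*|1.11| = 2.3199; 2.0*|0.28| = 0.56.
2 * sum of denominator = 2 * 2.8799 = 5.7598.
dQ = -2.7319 / 5.7598 = -0.4743 m^3/s.

-0.4743


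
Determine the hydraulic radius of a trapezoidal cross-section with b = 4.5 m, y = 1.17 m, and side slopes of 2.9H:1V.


For a trapezoidal section with side slope z:
A = (b + z*y)*y = (4.5 + 2.9*1.17)*1.17 = 9.235 m^2.
P = b + 2*y*sqrt(1 + z^2) = 4.5 + 2*1.17*sqrt(1 + 2.9^2) = 11.678 m.
R = A/P = 9.235 / 11.678 = 0.7908 m.

0.7908


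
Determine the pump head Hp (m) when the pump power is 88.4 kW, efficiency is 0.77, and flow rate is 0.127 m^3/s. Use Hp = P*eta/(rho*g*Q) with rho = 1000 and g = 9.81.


Pump head formula: Hp = P * eta / (rho * g * Q).
Numerator: P * eta = 88.4 * 1000 * 0.77 = 68068.0 W.
Denominator: rho * g * Q = 1000 * 9.81 * 0.127 = 1245.87.
Hp = 68068.0 / 1245.87 = 54.63 m.

54.63


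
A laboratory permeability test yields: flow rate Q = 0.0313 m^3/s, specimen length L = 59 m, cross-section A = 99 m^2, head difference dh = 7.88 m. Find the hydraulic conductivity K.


From K = Q*L / (A*dh):
Numerator: Q*L = 0.0313 * 59 = 1.8467.
Denominator: A*dh = 99 * 7.88 = 780.12.
K = 1.8467 / 780.12 = 0.002367 m/s.

0.002367


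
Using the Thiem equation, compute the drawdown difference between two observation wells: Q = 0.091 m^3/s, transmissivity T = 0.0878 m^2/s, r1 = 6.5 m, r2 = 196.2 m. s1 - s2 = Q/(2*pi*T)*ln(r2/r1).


Thiem equation: s1 - s2 = Q/(2*pi*T) * ln(r2/r1).
ln(r2/r1) = ln(196.2/6.5) = 3.4073.
Q/(2*pi*T) = 0.091 / (2*pi*0.0878) = 0.091 / 0.5517 = 0.165.
s1 - s2 = 0.165 * 3.4073 = 0.5621 m.

0.5621


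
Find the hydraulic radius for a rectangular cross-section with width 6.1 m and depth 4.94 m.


For a rectangular section:
Flow area A = b * y = 6.1 * 4.94 = 30.13 m^2.
Wetted perimeter P = b + 2y = 6.1 + 2*4.94 = 15.98 m.
Hydraulic radius R = A/P = 30.13 / 15.98 = 1.8857 m.

1.8857


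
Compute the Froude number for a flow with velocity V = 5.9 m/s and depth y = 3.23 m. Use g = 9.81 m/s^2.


The Froude number is defined as Fr = V / sqrt(g*y).
g*y = 9.81 * 3.23 = 31.6863.
sqrt(g*y) = sqrt(31.6863) = 5.6291.
Fr = 5.9 / 5.6291 = 1.0481.

1.0481


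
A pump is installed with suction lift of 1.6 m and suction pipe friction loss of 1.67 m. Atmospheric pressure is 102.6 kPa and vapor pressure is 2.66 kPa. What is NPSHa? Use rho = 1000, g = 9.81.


NPSHa = p_atm/(rho*g) - z_s - hf_s - p_vap/(rho*g).
p_atm/(rho*g) = 102.6*1000 / (1000*9.81) = 10.459 m.
p_vap/(rho*g) = 2.66*1000 / (1000*9.81) = 0.271 m.
NPSHa = 10.459 - 1.6 - 1.67 - 0.271
      = 6.92 m.

6.92


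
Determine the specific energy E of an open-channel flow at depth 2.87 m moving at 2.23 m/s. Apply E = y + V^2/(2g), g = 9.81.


Specific energy E = y + V^2/(2g).
Velocity head = V^2/(2g) = 2.23^2 / (2*9.81) = 4.9729 / 19.62 = 0.2535 m.
E = 2.87 + 0.2535 = 3.1235 m.

3.1235


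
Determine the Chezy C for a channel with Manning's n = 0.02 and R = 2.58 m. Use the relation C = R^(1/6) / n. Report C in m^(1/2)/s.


The Chezy coefficient relates to Manning's n through C = R^(1/6) / n.
R^(1/6) = 2.58^(1/6) = 1.171125.
C = 1.171125 / 0.02 = 58.56 m^(1/2)/s.

58.56


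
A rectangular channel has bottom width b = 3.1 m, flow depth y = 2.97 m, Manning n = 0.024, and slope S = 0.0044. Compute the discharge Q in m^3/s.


For a rectangular channel, the cross-sectional area A = b * y = 3.1 * 2.97 = 9.21 m^2.
The wetted perimeter P = b + 2y = 3.1 + 2*2.97 = 9.04 m.
Hydraulic radius R = A/P = 9.21/9.04 = 1.0185 m.
Velocity V = (1/n)*R^(2/3)*S^(1/2) = (1/0.024)*1.0185^(2/3)*0.0044^(1/2) = 2.7978 m/s.
Discharge Q = A * V = 9.21 * 2.7978 = 25.759 m^3/s.

25.759


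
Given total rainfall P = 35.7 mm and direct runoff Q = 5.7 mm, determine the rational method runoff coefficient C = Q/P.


The runoff coefficient C = runoff depth / rainfall depth.
C = 5.7 / 35.7
  = 0.1597.

0.1597


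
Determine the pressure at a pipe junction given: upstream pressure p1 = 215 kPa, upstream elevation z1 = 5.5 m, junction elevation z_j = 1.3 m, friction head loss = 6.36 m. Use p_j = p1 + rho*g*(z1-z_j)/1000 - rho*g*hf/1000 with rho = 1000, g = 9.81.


Junction pressure: p_j = p1 + rho*g*(z1 - z_j)/1000 - rho*g*hf/1000.
Elevation term = 1000*9.81*(5.5 - 1.3)/1000 = 41.202 kPa.
Friction term = 1000*9.81*6.36/1000 = 62.392 kPa.
p_j = 215 + 41.202 - 62.392 = 193.81 kPa.

193.81


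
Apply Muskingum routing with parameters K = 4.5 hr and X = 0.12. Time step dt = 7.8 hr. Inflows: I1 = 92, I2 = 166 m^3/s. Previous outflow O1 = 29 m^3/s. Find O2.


Muskingum coefficients:
denom = 2*K*(1-X) + dt = 2*4.5*(1-0.12) + 7.8 = 15.72.
C0 = (dt - 2*K*X)/denom = (7.8 - 2*4.5*0.12)/15.72 = 0.4275.
C1 = (dt + 2*K*X)/denom = (7.8 + 2*4.5*0.12)/15.72 = 0.5649.
C2 = (2*K*(1-X) - dt)/denom = 0.0076.
O2 = C0*I2 + C1*I1 + C2*O1
   = 0.4275*166 + 0.5649*92 + 0.0076*29
   = 123.15 m^3/s.

123.15


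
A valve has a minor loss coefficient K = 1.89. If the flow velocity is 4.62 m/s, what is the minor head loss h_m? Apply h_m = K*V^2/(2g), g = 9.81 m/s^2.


Minor loss formula: h_m = K * V^2/(2g).
V^2 = 4.62^2 = 21.3444.
V^2/(2g) = 21.3444 / 19.62 = 1.0879 m.
h_m = 1.89 * 1.0879 = 2.0561 m.

2.0561


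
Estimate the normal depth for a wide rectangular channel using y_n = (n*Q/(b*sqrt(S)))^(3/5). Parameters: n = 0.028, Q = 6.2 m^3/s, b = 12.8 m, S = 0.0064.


We use the wide-channel approximation y_n = (n*Q/(b*sqrt(S)))^(3/5).
sqrt(S) = sqrt(0.0064) = 0.08.
Numerator: n*Q = 0.028 * 6.2 = 0.1736.
Denominator: b*sqrt(S) = 12.8 * 0.08 = 1.024.
arg = 0.1695.
y_n = 0.1695^(3/5) = 0.3448 m.

0.3448


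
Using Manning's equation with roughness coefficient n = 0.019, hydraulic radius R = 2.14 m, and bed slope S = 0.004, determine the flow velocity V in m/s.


Manning's equation gives V = (1/n) * R^(2/3) * S^(1/2).
First, compute R^(2/3) = 2.14^(2/3) = 1.6606.
Next, S^(1/2) = 0.004^(1/2) = 0.063246.
Then 1/n = 1/0.019 = 52.63.
V = 52.63 * 1.6606 * 0.063246 = 5.5278 m/s.

5.5278


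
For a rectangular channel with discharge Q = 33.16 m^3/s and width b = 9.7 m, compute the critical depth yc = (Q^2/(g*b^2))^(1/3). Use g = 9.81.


Using yc = (Q^2 / (g * b^2))^(1/3):
Q^2 = 33.16^2 = 1099.59.
g * b^2 = 9.81 * 9.7^2 = 9.81 * 94.09 = 923.02.
Q^2 / (g*b^2) = 1099.59 / 923.02 = 1.1913.
yc = 1.1913^(1/3) = 1.0601 m.

1.0601


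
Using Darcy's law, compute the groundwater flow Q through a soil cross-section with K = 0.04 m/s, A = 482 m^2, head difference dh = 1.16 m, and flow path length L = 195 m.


Darcy's law: Q = K * A * i, where i = dh/L.
Hydraulic gradient i = 1.16 / 195 = 0.005949.
Q = 0.04 * 482 * 0.005949
  = 0.1147 m^3/s.

0.1147


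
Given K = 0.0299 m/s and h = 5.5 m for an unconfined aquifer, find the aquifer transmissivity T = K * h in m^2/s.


Transmissivity is defined as T = K * h.
T = 0.0299 * 5.5
  = 0.1644 m^2/s.

0.1644


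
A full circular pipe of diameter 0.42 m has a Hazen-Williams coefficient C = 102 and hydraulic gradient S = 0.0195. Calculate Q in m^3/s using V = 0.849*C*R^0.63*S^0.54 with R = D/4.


For a full circular pipe, R = D/4 = 0.42/4 = 0.105 m.
V = 0.849 * 102 * 0.105^0.63 * 0.0195^0.54
  = 0.849 * 102 * 0.24174 * 0.119294
  = 2.4973 m/s.
Pipe area A = pi*D^2/4 = pi*0.42^2/4 = 0.1385 m^2.
Q = A * V = 0.1385 * 2.4973 = 0.346 m^3/s.

0.346


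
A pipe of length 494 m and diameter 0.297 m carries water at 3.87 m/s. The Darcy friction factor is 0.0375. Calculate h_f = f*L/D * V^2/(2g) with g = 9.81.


Darcy-Weisbach equation: h_f = f * (L/D) * V^2/(2g).
f * L/D = 0.0375 * 494/0.297 = 62.3737.
V^2/(2g) = 3.87^2 / (2*9.81) = 14.9769 / 19.62 = 0.7633 m.
h_f = 62.3737 * 0.7633 = 47.613 m.

47.613


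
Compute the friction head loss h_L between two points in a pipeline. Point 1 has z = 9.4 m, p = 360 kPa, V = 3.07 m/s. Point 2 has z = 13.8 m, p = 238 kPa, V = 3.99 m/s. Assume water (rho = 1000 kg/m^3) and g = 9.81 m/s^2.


Total head at each section: H = z + p/(rho*g) + V^2/(2g).
H1 = 9.4 + 360*1000/(1000*9.81) + 3.07^2/(2*9.81)
   = 9.4 + 36.697 + 0.4804
   = 46.578 m.
H2 = 13.8 + 238*1000/(1000*9.81) + 3.99^2/(2*9.81)
   = 13.8 + 24.261 + 0.8114
   = 38.872 m.
h_L = H1 - H2 = 46.578 - 38.872 = 7.705 m.

7.705


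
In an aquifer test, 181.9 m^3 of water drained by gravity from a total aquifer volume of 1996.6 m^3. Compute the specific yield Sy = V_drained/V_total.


Specific yield Sy = Volume drained / Total volume.
Sy = 181.9 / 1996.6
   = 0.0911.

0.0911


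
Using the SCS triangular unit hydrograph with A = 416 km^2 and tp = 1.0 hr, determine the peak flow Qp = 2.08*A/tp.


SCS formula: Qp = 2.08 * A / tp.
Qp = 2.08 * 416 / 1.0
   = 865.28 / 1.0
   = 865.28 m^3/s per cm.

865.28


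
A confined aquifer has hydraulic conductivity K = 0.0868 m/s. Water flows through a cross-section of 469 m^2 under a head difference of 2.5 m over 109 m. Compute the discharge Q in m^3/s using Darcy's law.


Darcy's law: Q = K * A * i, where i = dh/L.
Hydraulic gradient i = 2.5 / 109 = 0.022936.
Q = 0.0868 * 469 * 0.022936
  = 0.9337 m^3/s.

0.9337


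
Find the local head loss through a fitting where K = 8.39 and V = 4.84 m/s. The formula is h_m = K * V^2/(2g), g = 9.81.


Minor loss formula: h_m = K * V^2/(2g).
V^2 = 4.84^2 = 23.4256.
V^2/(2g) = 23.4256 / 19.62 = 1.194 m.
h_m = 8.39 * 1.194 = 10.0174 m.

10.0174


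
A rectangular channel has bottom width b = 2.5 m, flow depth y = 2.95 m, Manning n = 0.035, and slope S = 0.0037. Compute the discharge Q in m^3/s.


For a rectangular channel, the cross-sectional area A = b * y = 2.5 * 2.95 = 7.38 m^2.
The wetted perimeter P = b + 2y = 2.5 + 2*2.95 = 8.4 m.
Hydraulic radius R = A/P = 7.38/8.4 = 0.878 m.
Velocity V = (1/n)*R^(2/3)*S^(1/2) = (1/0.035)*0.878^(2/3)*0.0037^(1/2) = 1.5935 m/s.
Discharge Q = A * V = 7.38 * 1.5935 = 11.752 m^3/s.

11.752


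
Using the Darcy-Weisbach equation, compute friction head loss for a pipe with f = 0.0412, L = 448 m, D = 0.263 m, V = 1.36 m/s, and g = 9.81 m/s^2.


Darcy-Weisbach equation: h_f = f * (L/D) * V^2/(2g).
f * L/D = 0.0412 * 448/0.263 = 70.181.
V^2/(2g) = 1.36^2 / (2*9.81) = 1.8496 / 19.62 = 0.0943 m.
h_f = 70.181 * 0.0943 = 6.616 m.

6.616


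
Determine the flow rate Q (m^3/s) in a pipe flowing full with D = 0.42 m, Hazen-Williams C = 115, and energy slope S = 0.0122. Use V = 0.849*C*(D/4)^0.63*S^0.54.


For a full circular pipe, R = D/4 = 0.42/4 = 0.105 m.
V = 0.849 * 115 * 0.105^0.63 * 0.0122^0.54
  = 0.849 * 115 * 0.24174 * 0.092605
  = 2.1857 m/s.
Pipe area A = pi*D^2/4 = pi*0.42^2/4 = 0.1385 m^2.
Q = A * V = 0.1385 * 2.1857 = 0.3028 m^3/s.

0.3028


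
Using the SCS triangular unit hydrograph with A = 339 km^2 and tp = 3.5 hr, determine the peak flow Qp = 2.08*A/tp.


SCS formula: Qp = 2.08 * A / tp.
Qp = 2.08 * 339 / 3.5
   = 705.12 / 3.5
   = 201.46 m^3/s per cm.

201.46


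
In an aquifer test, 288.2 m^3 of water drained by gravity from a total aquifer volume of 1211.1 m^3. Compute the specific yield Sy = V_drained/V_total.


Specific yield Sy = Volume drained / Total volume.
Sy = 288.2 / 1211.1
   = 0.238.

0.238


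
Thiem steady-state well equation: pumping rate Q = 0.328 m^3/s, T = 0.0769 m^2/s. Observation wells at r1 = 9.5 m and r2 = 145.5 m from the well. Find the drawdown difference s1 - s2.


Thiem equation: s1 - s2 = Q/(2*pi*T) * ln(r2/r1).
ln(r2/r1) = ln(145.5/9.5) = 2.7289.
Q/(2*pi*T) = 0.328 / (2*pi*0.0769) = 0.328 / 0.4832 = 0.6788.
s1 - s2 = 0.6788 * 2.7289 = 1.8525 m.

1.8525


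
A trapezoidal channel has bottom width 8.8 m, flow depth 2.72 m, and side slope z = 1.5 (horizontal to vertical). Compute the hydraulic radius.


For a trapezoidal section with side slope z:
A = (b + z*y)*y = (8.8 + 1.5*2.72)*2.72 = 35.034 m^2.
P = b + 2*y*sqrt(1 + z^2) = 8.8 + 2*2.72*sqrt(1 + 1.5^2) = 18.607 m.
R = A/P = 35.034 / 18.607 = 1.8828 m.

1.8828


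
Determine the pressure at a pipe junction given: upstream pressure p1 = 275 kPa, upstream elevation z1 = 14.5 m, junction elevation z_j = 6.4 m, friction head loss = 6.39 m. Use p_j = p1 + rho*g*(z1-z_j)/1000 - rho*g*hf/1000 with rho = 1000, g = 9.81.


Junction pressure: p_j = p1 + rho*g*(z1 - z_j)/1000 - rho*g*hf/1000.
Elevation term = 1000*9.81*(14.5 - 6.4)/1000 = 79.461 kPa.
Friction term = 1000*9.81*6.39/1000 = 62.686 kPa.
p_j = 275 + 79.461 - 62.686 = 291.78 kPa.

291.78


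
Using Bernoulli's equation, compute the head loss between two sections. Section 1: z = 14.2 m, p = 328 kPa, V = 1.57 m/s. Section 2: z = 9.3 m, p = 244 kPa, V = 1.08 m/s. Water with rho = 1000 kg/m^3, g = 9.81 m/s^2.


Total head at each section: H = z + p/(rho*g) + V^2/(2g).
H1 = 14.2 + 328*1000/(1000*9.81) + 1.57^2/(2*9.81)
   = 14.2 + 33.435 + 0.1256
   = 47.761 m.
H2 = 9.3 + 244*1000/(1000*9.81) + 1.08^2/(2*9.81)
   = 9.3 + 24.873 + 0.0594
   = 34.232 m.
h_L = H1 - H2 = 47.761 - 34.232 = 13.529 m.

13.529


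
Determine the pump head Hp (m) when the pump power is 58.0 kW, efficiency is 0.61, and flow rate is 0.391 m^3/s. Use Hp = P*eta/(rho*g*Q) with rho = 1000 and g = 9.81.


Pump head formula: Hp = P * eta / (rho * g * Q).
Numerator: P * eta = 58.0 * 1000 * 0.61 = 35380.0 W.
Denominator: rho * g * Q = 1000 * 9.81 * 0.391 = 3835.71.
Hp = 35380.0 / 3835.71 = 9.22 m.

9.22


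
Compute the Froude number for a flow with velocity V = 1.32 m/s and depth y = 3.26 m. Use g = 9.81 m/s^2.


The Froude number is defined as Fr = V / sqrt(g*y).
g*y = 9.81 * 3.26 = 31.9806.
sqrt(g*y) = sqrt(31.9806) = 5.6551.
Fr = 1.32 / 5.6551 = 0.2334.

0.2334


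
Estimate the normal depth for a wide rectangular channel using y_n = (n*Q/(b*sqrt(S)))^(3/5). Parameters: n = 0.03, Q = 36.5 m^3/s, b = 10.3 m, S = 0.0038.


We use the wide-channel approximation y_n = (n*Q/(b*sqrt(S)))^(3/5).
sqrt(S) = sqrt(0.0038) = 0.061644.
Numerator: n*Q = 0.03 * 36.5 = 1.095.
Denominator: b*sqrt(S) = 10.3 * 0.061644 = 0.634933.
arg = 1.7246.
y_n = 1.7246^(3/5) = 1.3868 m.

1.3868


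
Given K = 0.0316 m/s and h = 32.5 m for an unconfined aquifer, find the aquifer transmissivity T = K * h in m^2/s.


Transmissivity is defined as T = K * h.
T = 0.0316 * 32.5
  = 1.027 m^2/s.

1.027


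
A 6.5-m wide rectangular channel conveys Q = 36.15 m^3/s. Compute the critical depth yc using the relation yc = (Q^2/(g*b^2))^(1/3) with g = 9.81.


Using yc = (Q^2 / (g * b^2))^(1/3):
Q^2 = 36.15^2 = 1306.82.
g * b^2 = 9.81 * 6.5^2 = 9.81 * 42.25 = 414.47.
Q^2 / (g*b^2) = 1306.82 / 414.47 = 3.153.
yc = 3.153^(1/3) = 1.4664 m.

1.4664


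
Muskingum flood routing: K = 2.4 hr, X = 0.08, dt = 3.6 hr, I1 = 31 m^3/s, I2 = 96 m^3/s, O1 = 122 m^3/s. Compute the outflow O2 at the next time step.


Muskingum coefficients:
denom = 2*K*(1-X) + dt = 2*2.4*(1-0.08) + 3.6 = 8.016.
C0 = (dt - 2*K*X)/denom = (3.6 - 2*2.4*0.08)/8.016 = 0.4012.
C1 = (dt + 2*K*X)/denom = (3.6 + 2*2.4*0.08)/8.016 = 0.497.
C2 = (2*K*(1-X) - dt)/denom = 0.1018.
O2 = C0*I2 + C1*I1 + C2*O1
   = 0.4012*96 + 0.497*31 + 0.1018*122
   = 66.34 m^3/s.

66.34


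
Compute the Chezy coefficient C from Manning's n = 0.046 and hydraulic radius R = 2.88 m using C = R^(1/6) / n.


The Chezy coefficient relates to Manning's n through C = R^(1/6) / n.
R^(1/6) = 2.88^(1/6) = 1.192794.
C = 1.192794 / 0.046 = 25.93 m^(1/2)/s.

25.93


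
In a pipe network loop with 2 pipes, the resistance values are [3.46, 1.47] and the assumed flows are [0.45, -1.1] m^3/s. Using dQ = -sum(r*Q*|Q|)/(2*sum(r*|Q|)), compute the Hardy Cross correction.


Numerator terms (r*Q*|Q|): 3.46*0.45*|0.45| = 0.7006; 1.47*-1.1*|-1.1| = -1.7787.
Sum of numerator = -1.0781.
Denominator terms (r*|Q|): 3.46*|0.45| = 1.557; 1.47*|-1.1| = 1.617.
2 * sum of denominator = 2 * 3.174 = 6.348.
dQ = --1.0781 / 6.348 = 0.1698 m^3/s.

0.1698


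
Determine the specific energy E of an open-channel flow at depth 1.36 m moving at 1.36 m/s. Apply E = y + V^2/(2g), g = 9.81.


Specific energy E = y + V^2/(2g).
Velocity head = V^2/(2g) = 1.36^2 / (2*9.81) = 1.8496 / 19.62 = 0.0943 m.
E = 1.36 + 0.0943 = 1.4543 m.

1.4543


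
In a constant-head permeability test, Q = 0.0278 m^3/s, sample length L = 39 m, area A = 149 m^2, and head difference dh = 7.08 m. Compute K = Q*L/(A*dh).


From K = Q*L / (A*dh):
Numerator: Q*L = 0.0278 * 39 = 1.0842.
Denominator: A*dh = 149 * 7.08 = 1054.92.
K = 1.0842 / 1054.92 = 0.001028 m/s.

0.001028


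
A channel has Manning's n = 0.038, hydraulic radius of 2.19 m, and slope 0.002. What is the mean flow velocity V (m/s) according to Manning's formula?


Manning's equation gives V = (1/n) * R^(2/3) * S^(1/2).
First, compute R^(2/3) = 2.19^(2/3) = 1.6864.
Next, S^(1/2) = 0.002^(1/2) = 0.044721.
Then 1/n = 1/0.038 = 26.32.
V = 26.32 * 1.6864 * 0.044721 = 1.9847 m/s.

1.9847


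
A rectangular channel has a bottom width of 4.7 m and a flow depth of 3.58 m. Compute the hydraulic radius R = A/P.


For a rectangular section:
Flow area A = b * y = 4.7 * 3.58 = 16.83 m^2.
Wetted perimeter P = b + 2y = 4.7 + 2*3.58 = 11.86 m.
Hydraulic radius R = A/P = 16.83 / 11.86 = 1.4187 m.

1.4187


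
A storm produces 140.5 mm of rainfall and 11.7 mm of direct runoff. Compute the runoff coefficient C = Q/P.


The runoff coefficient C = runoff depth / rainfall depth.
C = 11.7 / 140.5
  = 0.0833.

0.0833


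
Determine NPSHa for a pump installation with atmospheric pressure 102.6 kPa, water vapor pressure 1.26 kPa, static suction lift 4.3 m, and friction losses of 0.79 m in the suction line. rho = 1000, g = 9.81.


NPSHa = p_atm/(rho*g) - z_s - hf_s - p_vap/(rho*g).
p_atm/(rho*g) = 102.6*1000 / (1000*9.81) = 10.459 m.
p_vap/(rho*g) = 1.26*1000 / (1000*9.81) = 0.128 m.
NPSHa = 10.459 - 4.3 - 0.79 - 0.128
      = 5.24 m.

5.24


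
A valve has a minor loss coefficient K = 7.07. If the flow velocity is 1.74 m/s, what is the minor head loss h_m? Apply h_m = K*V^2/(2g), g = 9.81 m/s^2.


Minor loss formula: h_m = K * V^2/(2g).
V^2 = 1.74^2 = 3.0276.
V^2/(2g) = 3.0276 / 19.62 = 0.1543 m.
h_m = 7.07 * 0.1543 = 1.091 m.

1.091


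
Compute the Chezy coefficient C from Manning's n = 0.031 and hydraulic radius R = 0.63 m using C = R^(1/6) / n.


The Chezy coefficient relates to Manning's n through C = R^(1/6) / n.
R^(1/6) = 0.63^(1/6) = 0.925884.
C = 0.925884 / 0.031 = 29.87 m^(1/2)/s.

29.87


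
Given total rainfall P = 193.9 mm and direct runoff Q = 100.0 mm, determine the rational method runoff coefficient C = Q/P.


The runoff coefficient C = runoff depth / rainfall depth.
C = 100.0 / 193.9
  = 0.5157.

0.5157


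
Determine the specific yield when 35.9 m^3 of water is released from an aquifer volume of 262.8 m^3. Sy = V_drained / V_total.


Specific yield Sy = Volume drained / Total volume.
Sy = 35.9 / 262.8
   = 0.1366.

0.1366


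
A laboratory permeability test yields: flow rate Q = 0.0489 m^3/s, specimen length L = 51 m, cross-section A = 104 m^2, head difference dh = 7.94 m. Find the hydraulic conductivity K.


From K = Q*L / (A*dh):
Numerator: Q*L = 0.0489 * 51 = 2.4939.
Denominator: A*dh = 104 * 7.94 = 825.76.
K = 2.4939 / 825.76 = 0.00302 m/s.

0.00302


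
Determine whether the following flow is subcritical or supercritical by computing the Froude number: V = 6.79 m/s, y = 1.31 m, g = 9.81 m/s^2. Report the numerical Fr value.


The Froude number is defined as Fr = V / sqrt(g*y).
g*y = 9.81 * 1.31 = 12.8511.
sqrt(g*y) = sqrt(12.8511) = 3.5848.
Fr = 6.79 / 3.5848 = 1.8941.
Since Fr > 1, the flow is supercritical.

1.8941


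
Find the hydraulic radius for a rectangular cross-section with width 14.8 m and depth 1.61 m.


For a rectangular section:
Flow area A = b * y = 14.8 * 1.61 = 23.83 m^2.
Wetted perimeter P = b + 2y = 14.8 + 2*1.61 = 18.02 m.
Hydraulic radius R = A/P = 23.83 / 18.02 = 1.3223 m.

1.3223


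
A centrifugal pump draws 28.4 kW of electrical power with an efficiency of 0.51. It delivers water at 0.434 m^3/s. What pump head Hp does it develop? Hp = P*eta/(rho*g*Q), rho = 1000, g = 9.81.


Pump head formula: Hp = P * eta / (rho * g * Q).
Numerator: P * eta = 28.4 * 1000 * 0.51 = 14484.0 W.
Denominator: rho * g * Q = 1000 * 9.81 * 0.434 = 4257.54.
Hp = 14484.0 / 4257.54 = 3.4 m.

3.4


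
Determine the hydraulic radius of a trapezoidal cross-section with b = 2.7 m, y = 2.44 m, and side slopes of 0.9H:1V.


For a trapezoidal section with side slope z:
A = (b + z*y)*y = (2.7 + 0.9*2.44)*2.44 = 11.946 m^2.
P = b + 2*y*sqrt(1 + z^2) = 2.7 + 2*2.44*sqrt(1 + 0.9^2) = 9.265 m.
R = A/P = 11.946 / 9.265 = 1.2893 m.

1.2893


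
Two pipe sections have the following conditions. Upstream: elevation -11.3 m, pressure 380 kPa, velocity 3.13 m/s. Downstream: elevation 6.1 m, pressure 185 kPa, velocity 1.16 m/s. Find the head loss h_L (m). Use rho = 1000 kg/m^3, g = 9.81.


Total head at each section: H = z + p/(rho*g) + V^2/(2g).
H1 = -11.3 + 380*1000/(1000*9.81) + 3.13^2/(2*9.81)
   = -11.3 + 38.736 + 0.4993
   = 27.935 m.
H2 = 6.1 + 185*1000/(1000*9.81) + 1.16^2/(2*9.81)
   = 6.1 + 18.858 + 0.0686
   = 25.027 m.
h_L = H1 - H2 = 27.935 - 25.027 = 2.908 m.

2.908


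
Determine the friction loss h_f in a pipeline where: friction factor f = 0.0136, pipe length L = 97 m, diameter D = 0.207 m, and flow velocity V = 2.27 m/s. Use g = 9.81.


Darcy-Weisbach equation: h_f = f * (L/D) * V^2/(2g).
f * L/D = 0.0136 * 97/0.207 = 6.3729.
V^2/(2g) = 2.27^2 / (2*9.81) = 5.1529 / 19.62 = 0.2626 m.
h_f = 6.3729 * 0.2626 = 1.674 m.

1.674


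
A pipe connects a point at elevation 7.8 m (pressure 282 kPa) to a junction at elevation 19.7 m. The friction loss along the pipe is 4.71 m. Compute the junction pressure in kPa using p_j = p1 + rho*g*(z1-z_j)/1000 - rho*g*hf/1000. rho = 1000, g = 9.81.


Junction pressure: p_j = p1 + rho*g*(z1 - z_j)/1000 - rho*g*hf/1000.
Elevation term = 1000*9.81*(7.8 - 19.7)/1000 = -116.739 kPa.
Friction term = 1000*9.81*4.71/1000 = 46.205 kPa.
p_j = 282 + -116.739 - 46.205 = 119.06 kPa.

119.06


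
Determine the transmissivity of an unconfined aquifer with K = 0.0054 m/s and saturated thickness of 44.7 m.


Transmissivity is defined as T = K * h.
T = 0.0054 * 44.7
  = 0.2414 m^2/s.

0.2414


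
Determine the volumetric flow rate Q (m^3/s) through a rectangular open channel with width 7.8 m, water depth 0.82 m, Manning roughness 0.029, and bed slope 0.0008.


For a rectangular channel, the cross-sectional area A = b * y = 7.8 * 0.82 = 6.4 m^2.
The wetted perimeter P = b + 2y = 7.8 + 2*0.82 = 9.44 m.
Hydraulic radius R = A/P = 6.4/9.44 = 0.6775 m.
Velocity V = (1/n)*R^(2/3)*S^(1/2) = (1/0.029)*0.6775^(2/3)*0.0008^(1/2) = 0.7524 m/s.
Discharge Q = A * V = 6.4 * 0.7524 = 4.812 m^3/s.

4.812


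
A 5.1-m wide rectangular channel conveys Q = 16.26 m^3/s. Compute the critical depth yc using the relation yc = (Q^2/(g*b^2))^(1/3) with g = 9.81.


Using yc = (Q^2 / (g * b^2))^(1/3):
Q^2 = 16.26^2 = 264.39.
g * b^2 = 9.81 * 5.1^2 = 9.81 * 26.01 = 255.16.
Q^2 / (g*b^2) = 264.39 / 255.16 = 1.0362.
yc = 1.0362^(1/3) = 1.0119 m.

1.0119


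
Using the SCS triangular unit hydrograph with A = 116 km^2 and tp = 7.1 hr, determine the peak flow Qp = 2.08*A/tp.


SCS formula: Qp = 2.08 * A / tp.
Qp = 2.08 * 116 / 7.1
   = 241.28 / 7.1
   = 33.98 m^3/s per cm.

33.98


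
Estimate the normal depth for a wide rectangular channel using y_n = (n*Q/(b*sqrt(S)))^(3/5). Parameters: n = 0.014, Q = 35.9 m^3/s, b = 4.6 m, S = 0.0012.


We use the wide-channel approximation y_n = (n*Q/(b*sqrt(S)))^(3/5).
sqrt(S) = sqrt(0.0012) = 0.034641.
Numerator: n*Q = 0.014 * 35.9 = 0.5026.
Denominator: b*sqrt(S) = 4.6 * 0.034641 = 0.159349.
arg = 3.1541.
y_n = 3.1541^(3/5) = 1.9922 m.

1.9922


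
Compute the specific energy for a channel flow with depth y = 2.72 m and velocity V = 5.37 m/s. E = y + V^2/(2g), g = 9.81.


Specific energy E = y + V^2/(2g).
Velocity head = V^2/(2g) = 5.37^2 / (2*9.81) = 28.8369 / 19.62 = 1.4698 m.
E = 2.72 + 1.4698 = 4.1898 m.

4.1898


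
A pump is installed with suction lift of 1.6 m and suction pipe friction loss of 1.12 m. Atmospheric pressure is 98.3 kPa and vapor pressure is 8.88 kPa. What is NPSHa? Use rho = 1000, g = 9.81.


NPSHa = p_atm/(rho*g) - z_s - hf_s - p_vap/(rho*g).
p_atm/(rho*g) = 98.3*1000 / (1000*9.81) = 10.02 m.
p_vap/(rho*g) = 8.88*1000 / (1000*9.81) = 0.905 m.
NPSHa = 10.02 - 1.6 - 1.12 - 0.905
      = 6.4 m.

6.4


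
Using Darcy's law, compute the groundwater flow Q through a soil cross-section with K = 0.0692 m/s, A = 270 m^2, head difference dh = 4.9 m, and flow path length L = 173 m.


Darcy's law: Q = K * A * i, where i = dh/L.
Hydraulic gradient i = 4.9 / 173 = 0.028324.
Q = 0.0692 * 270 * 0.028324
  = 0.5292 m^3/s.

0.5292


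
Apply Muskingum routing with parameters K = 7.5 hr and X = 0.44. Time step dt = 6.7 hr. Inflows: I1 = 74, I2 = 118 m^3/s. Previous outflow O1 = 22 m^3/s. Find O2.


Muskingum coefficients:
denom = 2*K*(1-X) + dt = 2*7.5*(1-0.44) + 6.7 = 15.1.
C0 = (dt - 2*K*X)/denom = (6.7 - 2*7.5*0.44)/15.1 = 0.0066.
C1 = (dt + 2*K*X)/denom = (6.7 + 2*7.5*0.44)/15.1 = 0.8808.
C2 = (2*K*(1-X) - dt)/denom = 0.1126.
O2 = C0*I2 + C1*I1 + C2*O1
   = 0.0066*118 + 0.8808*74 + 0.1126*22
   = 68.44 m^3/s.

68.44


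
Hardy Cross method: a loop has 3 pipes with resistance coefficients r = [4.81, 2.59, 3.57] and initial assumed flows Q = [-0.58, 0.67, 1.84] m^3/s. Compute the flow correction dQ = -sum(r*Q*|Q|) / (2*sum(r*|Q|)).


Numerator terms (r*Q*|Q|): 4.81*-0.58*|-0.58| = -1.6181; 2.59*0.67*|0.67| = 1.1627; 3.57*1.84*|1.84| = 12.0866.
Sum of numerator = 11.6312.
Denominator terms (r*|Q|): 4.81*|-0.58| = 2.7898; 2.59*|0.67| = 1.7353; 3.57*|1.84| = 6.5688.
2 * sum of denominator = 2 * 11.0939 = 22.1878.
dQ = -11.6312 / 22.1878 = -0.5242 m^3/s.

-0.5242


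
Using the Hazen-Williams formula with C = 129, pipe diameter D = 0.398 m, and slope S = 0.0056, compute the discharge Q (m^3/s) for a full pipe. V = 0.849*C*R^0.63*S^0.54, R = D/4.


For a full circular pipe, R = D/4 = 0.398/4 = 0.0995 m.
V = 0.849 * 129 * 0.0995^0.63 * 0.0056^0.54
  = 0.849 * 129 * 0.233684 * 0.060817
  = 1.5565 m/s.
Pipe area A = pi*D^2/4 = pi*0.398^2/4 = 0.1244 m^2.
Q = A * V = 0.1244 * 1.5565 = 0.1936 m^3/s.

0.1936


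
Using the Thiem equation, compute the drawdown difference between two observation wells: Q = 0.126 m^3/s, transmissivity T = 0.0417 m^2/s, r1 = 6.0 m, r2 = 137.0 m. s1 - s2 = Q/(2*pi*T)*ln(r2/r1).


Thiem equation: s1 - s2 = Q/(2*pi*T) * ln(r2/r1).
ln(r2/r1) = ln(137.0/6.0) = 3.1282.
Q/(2*pi*T) = 0.126 / (2*pi*0.0417) = 0.126 / 0.262 = 0.4809.
s1 - s2 = 0.4809 * 3.1282 = 1.5044 m.

1.5044


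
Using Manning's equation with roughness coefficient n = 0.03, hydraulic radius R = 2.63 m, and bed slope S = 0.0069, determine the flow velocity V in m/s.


Manning's equation gives V = (1/n) * R^(2/3) * S^(1/2).
First, compute R^(2/3) = 2.63^(2/3) = 1.9053.
Next, S^(1/2) = 0.0069^(1/2) = 0.083066.
Then 1/n = 1/0.03 = 33.33.
V = 33.33 * 1.9053 * 0.083066 = 5.2756 m/s.

5.2756


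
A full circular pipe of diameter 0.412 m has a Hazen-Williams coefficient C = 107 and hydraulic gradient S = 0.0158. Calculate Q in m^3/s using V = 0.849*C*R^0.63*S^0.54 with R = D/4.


For a full circular pipe, R = D/4 = 0.412/4 = 0.103 m.
V = 0.849 * 107 * 0.103^0.63 * 0.0158^0.54
  = 0.849 * 107 * 0.238829 * 0.106482
  = 2.3102 m/s.
Pipe area A = pi*D^2/4 = pi*0.412^2/4 = 0.1333 m^2.
Q = A * V = 0.1333 * 2.3102 = 0.308 m^3/s.

0.308


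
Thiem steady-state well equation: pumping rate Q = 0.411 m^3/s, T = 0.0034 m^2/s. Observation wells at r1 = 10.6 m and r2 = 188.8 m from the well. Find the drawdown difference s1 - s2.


Thiem equation: s1 - s2 = Q/(2*pi*T) * ln(r2/r1).
ln(r2/r1) = ln(188.8/10.6) = 2.8798.
Q/(2*pi*T) = 0.411 / (2*pi*0.0034) = 0.411 / 0.0214 = 19.239.
s1 - s2 = 19.239 * 2.8798 = 55.4052 m.

55.4052


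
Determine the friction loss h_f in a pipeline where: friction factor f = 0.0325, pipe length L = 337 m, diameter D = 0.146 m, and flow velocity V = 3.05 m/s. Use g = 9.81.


Darcy-Weisbach equation: h_f = f * (L/D) * V^2/(2g).
f * L/D = 0.0325 * 337/0.146 = 75.0171.
V^2/(2g) = 3.05^2 / (2*9.81) = 9.3025 / 19.62 = 0.4741 m.
h_f = 75.0171 * 0.4741 = 35.568 m.

35.568


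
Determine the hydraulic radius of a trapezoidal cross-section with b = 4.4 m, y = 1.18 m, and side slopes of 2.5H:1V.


For a trapezoidal section with side slope z:
A = (b + z*y)*y = (4.4 + 2.5*1.18)*1.18 = 8.673 m^2.
P = b + 2*y*sqrt(1 + z^2) = 4.4 + 2*1.18*sqrt(1 + 2.5^2) = 10.754 m.
R = A/P = 8.673 / 10.754 = 0.8065 m.

0.8065


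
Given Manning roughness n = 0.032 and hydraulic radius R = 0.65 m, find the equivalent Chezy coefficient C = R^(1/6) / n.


The Chezy coefficient relates to Manning's n through C = R^(1/6) / n.
R^(1/6) = 0.65^(1/6) = 0.93072.
C = 0.93072 / 0.032 = 29.08 m^(1/2)/s.

29.08


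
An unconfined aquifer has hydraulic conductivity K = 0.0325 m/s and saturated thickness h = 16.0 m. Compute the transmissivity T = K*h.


Transmissivity is defined as T = K * h.
T = 0.0325 * 16.0
  = 0.52 m^2/s.

0.52


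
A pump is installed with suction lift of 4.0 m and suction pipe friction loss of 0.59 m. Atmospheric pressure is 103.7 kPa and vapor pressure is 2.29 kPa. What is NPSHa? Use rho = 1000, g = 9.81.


NPSHa = p_atm/(rho*g) - z_s - hf_s - p_vap/(rho*g).
p_atm/(rho*g) = 103.7*1000 / (1000*9.81) = 10.571 m.
p_vap/(rho*g) = 2.29*1000 / (1000*9.81) = 0.233 m.
NPSHa = 10.571 - 4.0 - 0.59 - 0.233
      = 5.75 m.

5.75


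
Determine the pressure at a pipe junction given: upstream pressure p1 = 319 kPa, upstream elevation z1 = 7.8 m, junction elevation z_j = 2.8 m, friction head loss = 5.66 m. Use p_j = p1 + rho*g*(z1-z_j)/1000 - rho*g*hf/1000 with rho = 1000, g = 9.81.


Junction pressure: p_j = p1 + rho*g*(z1 - z_j)/1000 - rho*g*hf/1000.
Elevation term = 1000*9.81*(7.8 - 2.8)/1000 = 49.05 kPa.
Friction term = 1000*9.81*5.66/1000 = 55.525 kPa.
p_j = 319 + 49.05 - 55.525 = 312.53 kPa.

312.53


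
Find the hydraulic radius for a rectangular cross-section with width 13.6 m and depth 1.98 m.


For a rectangular section:
Flow area A = b * y = 13.6 * 1.98 = 26.93 m^2.
Wetted perimeter P = b + 2y = 13.6 + 2*1.98 = 17.56 m.
Hydraulic radius R = A/P = 26.93 / 17.56 = 1.5335 m.

1.5335


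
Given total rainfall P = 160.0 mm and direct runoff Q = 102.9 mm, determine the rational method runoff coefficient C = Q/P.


The runoff coefficient C = runoff depth / rainfall depth.
C = 102.9 / 160.0
  = 0.6431.

0.6431


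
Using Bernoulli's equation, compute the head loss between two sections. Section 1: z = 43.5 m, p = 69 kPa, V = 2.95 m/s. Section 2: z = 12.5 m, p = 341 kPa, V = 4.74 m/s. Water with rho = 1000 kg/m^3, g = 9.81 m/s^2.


Total head at each section: H = z + p/(rho*g) + V^2/(2g).
H1 = 43.5 + 69*1000/(1000*9.81) + 2.95^2/(2*9.81)
   = 43.5 + 7.034 + 0.4436
   = 50.977 m.
H2 = 12.5 + 341*1000/(1000*9.81) + 4.74^2/(2*9.81)
   = 12.5 + 34.76 + 1.1451
   = 48.406 m.
h_L = H1 - H2 = 50.977 - 48.406 = 2.572 m.

2.572


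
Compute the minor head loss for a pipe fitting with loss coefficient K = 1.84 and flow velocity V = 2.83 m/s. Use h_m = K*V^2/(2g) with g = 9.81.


Minor loss formula: h_m = K * V^2/(2g).
V^2 = 2.83^2 = 8.0089.
V^2/(2g) = 8.0089 / 19.62 = 0.4082 m.
h_m = 1.84 * 0.4082 = 0.7511 m.

0.7511


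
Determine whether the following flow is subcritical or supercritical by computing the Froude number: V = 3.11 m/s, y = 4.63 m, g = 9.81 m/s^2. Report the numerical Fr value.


The Froude number is defined as Fr = V / sqrt(g*y).
g*y = 9.81 * 4.63 = 45.4203.
sqrt(g*y) = sqrt(45.4203) = 6.7395.
Fr = 3.11 / 6.7395 = 0.4615.
Since Fr < 1, the flow is subcritical.

0.4615


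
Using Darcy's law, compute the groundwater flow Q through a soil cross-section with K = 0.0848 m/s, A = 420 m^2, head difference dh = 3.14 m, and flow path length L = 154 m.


Darcy's law: Q = K * A * i, where i = dh/L.
Hydraulic gradient i = 3.14 / 154 = 0.02039.
Q = 0.0848 * 420 * 0.02039
  = 0.7262 m^3/s.

0.7262


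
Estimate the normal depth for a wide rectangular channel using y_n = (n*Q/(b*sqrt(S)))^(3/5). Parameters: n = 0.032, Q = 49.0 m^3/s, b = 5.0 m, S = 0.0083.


We use the wide-channel approximation y_n = (n*Q/(b*sqrt(S)))^(3/5).
sqrt(S) = sqrt(0.0083) = 0.091104.
Numerator: n*Q = 0.032 * 49.0 = 1.568.
Denominator: b*sqrt(S) = 5.0 * 0.091104 = 0.45552.
arg = 3.4422.
y_n = 3.4422^(3/5) = 2.0994 m.

2.0994


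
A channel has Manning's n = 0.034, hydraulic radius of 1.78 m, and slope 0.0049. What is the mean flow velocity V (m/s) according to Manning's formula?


Manning's equation gives V = (1/n) * R^(2/3) * S^(1/2).
First, compute R^(2/3) = 1.78^(2/3) = 1.4687.
Next, S^(1/2) = 0.0049^(1/2) = 0.07.
Then 1/n = 1/0.034 = 29.41.
V = 29.41 * 1.4687 * 0.07 = 3.0239 m/s.

3.0239


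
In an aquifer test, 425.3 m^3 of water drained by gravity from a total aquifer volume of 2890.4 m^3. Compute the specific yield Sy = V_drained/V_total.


Specific yield Sy = Volume drained / Total volume.
Sy = 425.3 / 2890.4
   = 0.1471.

0.1471


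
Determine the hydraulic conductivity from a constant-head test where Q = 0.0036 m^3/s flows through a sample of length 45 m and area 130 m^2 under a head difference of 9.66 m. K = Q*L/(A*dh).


From K = Q*L / (A*dh):
Numerator: Q*L = 0.0036 * 45 = 0.162.
Denominator: A*dh = 130 * 9.66 = 1255.8.
K = 0.162 / 1255.8 = 0.000129 m/s.

0.000129
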